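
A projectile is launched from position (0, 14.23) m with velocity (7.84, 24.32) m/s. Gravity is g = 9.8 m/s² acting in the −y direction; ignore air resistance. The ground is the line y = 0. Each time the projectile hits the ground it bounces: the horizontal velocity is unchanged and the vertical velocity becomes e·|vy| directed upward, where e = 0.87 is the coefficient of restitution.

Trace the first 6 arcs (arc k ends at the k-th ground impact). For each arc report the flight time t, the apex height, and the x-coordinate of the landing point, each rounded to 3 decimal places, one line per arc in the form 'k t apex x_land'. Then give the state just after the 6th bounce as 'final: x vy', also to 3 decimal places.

1 5.492 44.407 43.058
2 5.238 33.611 84.124
3 4.557 25.440 119.853
4 3.965 19.256 150.936
5 3.449 14.575 177.979
6 3.001 11.032 201.506
final: 201.506 12.793

Arc 1: start y=14.230, vy=24.320 → t=5.492, apex=44.407, x_land=43.058, impact vy=-29.502
  bounce: vy ← 0.87·29.502 = 25.667
Arc 2: start y=0.000, vy=25.667 → t=5.238, apex=33.611, x_land=84.124, impact vy=-25.667
  bounce: vy ← 0.87·25.667 = 22.330
Arc 3: start y=0.000, vy=22.330 → t=4.557, apex=25.440, x_land=119.853, impact vy=-22.330
  bounce: vy ← 0.87·22.330 = 19.427
Arc 4: start y=0.000, vy=19.427 → t=3.965, apex=19.256, x_land=150.936, impact vy=-19.427
  bounce: vy ← 0.87·19.427 = 16.902
Arc 5: start y=0.000, vy=16.902 → t=3.449, apex=14.575, x_land=177.979, impact vy=-16.902
  bounce: vy ← 0.87·16.902 = 14.704
Arc 6: start y=0.000, vy=14.704 → t=3.001, apex=11.032, x_land=201.506, impact vy=-14.704
  bounce: vy ← 0.87·14.704 = 12.793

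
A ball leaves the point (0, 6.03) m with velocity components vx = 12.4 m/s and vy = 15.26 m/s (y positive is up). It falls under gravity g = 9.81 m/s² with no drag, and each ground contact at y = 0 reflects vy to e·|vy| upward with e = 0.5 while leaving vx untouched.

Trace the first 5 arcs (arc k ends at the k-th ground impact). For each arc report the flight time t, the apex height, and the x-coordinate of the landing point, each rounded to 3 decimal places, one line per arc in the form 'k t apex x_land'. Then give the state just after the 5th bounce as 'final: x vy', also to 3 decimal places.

1 3.466 17.899 42.976
2 1.910 4.475 66.663
3 0.955 1.119 78.507
4 0.478 0.280 84.429
5 0.239 0.070 87.390
final: 87.390 0.586

Arc 1: start y=6.030, vy=15.260 → t=3.466, apex=17.899, x_land=42.976, impact vy=-18.740
  bounce: vy ← 0.5·18.740 = 9.370
Arc 2: start y=0.000, vy=9.370 → t=1.910, apex=4.475, x_land=66.663, impact vy=-9.370
  bounce: vy ← 0.5·9.370 = 4.685
Arc 3: start y=0.000, vy=4.685 → t=0.955, apex=1.119, x_land=78.507, impact vy=-4.685
  bounce: vy ← 0.5·4.685 = 2.342
Arc 4: start y=0.000, vy=2.342 → t=0.478, apex=0.280, x_land=84.429, impact vy=-2.342
  bounce: vy ← 0.5·2.342 = 1.171
Arc 5: start y=0.000, vy=1.171 → t=0.239, apex=0.070, x_land=87.390, impact vy=-1.171
  bounce: vy ← 0.5·1.171 = 0.586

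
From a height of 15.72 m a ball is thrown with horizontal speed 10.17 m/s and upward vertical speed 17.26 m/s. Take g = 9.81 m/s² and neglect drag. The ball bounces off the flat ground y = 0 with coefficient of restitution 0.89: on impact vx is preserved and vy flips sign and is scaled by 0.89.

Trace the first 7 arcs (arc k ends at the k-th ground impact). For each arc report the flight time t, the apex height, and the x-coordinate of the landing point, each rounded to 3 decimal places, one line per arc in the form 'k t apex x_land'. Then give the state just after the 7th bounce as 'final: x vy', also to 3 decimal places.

Arc 1: start y=15.720, vy=17.260 → t=4.270, apex=30.904, x_land=43.421, impact vy=-24.624
  bounce: vy ← 0.89·24.624 = 21.915
Arc 2: start y=0.000, vy=21.915 → t=4.468, apex=24.479, x_land=88.860, impact vy=-21.915
  bounce: vy ← 0.89·21.915 = 19.505
Arc 3: start y=0.000, vy=19.505 → t=3.976, apex=19.390, x_land=129.300, impact vy=-19.505
  bounce: vy ← 0.89·19.505 = 17.359
Arc 4: start y=0.000, vy=17.359 → t=3.539, apex=15.359, x_land=165.293, impact vy=-17.359
  bounce: vy ← 0.89·17.359 = 15.450
Arc 5: start y=0.000, vy=15.450 → t=3.150, apex=12.166, x_land=197.326, impact vy=-15.450
  bounce: vy ← 0.89·15.450 = 13.750
Arc 6: start y=0.000, vy=13.750 → t=2.803, apex=9.636, x_land=225.835, impact vy=-13.750
  bounce: vy ← 0.89·13.750 = 12.238
Arc 7: start y=0.000, vy=12.238 → t=2.495, apex=7.633, x_land=251.208, impact vy=-12.238
  bounce: vy ← 0.89·12.238 = 10.891

1 4.270 30.904 43.421
2 4.468 24.479 88.860
3 3.976 19.390 129.300
4 3.539 15.359 165.293
5 3.150 12.166 197.326
6 2.803 9.636 225.835
7 2.495 7.633 251.208
final: 251.208 10.891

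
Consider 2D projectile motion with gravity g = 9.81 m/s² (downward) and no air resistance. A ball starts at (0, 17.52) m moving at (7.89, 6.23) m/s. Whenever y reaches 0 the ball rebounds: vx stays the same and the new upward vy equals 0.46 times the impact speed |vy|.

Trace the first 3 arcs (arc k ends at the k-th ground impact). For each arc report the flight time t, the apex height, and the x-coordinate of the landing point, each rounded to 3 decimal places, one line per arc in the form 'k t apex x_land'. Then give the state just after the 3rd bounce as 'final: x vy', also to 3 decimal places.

1 2.629 19.498 20.742
2 1.834 4.126 35.214
3 0.844 0.873 41.871
final: 41.871 1.904

Arc 1: start y=17.520, vy=6.230 → t=2.629, apex=19.498, x_land=20.742, impact vy=-19.559
  bounce: vy ← 0.46·19.559 = 8.997
Arc 2: start y=0.000, vy=8.997 → t=1.834, apex=4.126, x_land=35.214, impact vy=-8.997
  bounce: vy ← 0.46·8.997 = 4.139
Arc 3: start y=0.000, vy=4.139 → t=0.844, apex=0.873, x_land=41.871, impact vy=-4.139
  bounce: vy ← 0.46·4.139 = 1.904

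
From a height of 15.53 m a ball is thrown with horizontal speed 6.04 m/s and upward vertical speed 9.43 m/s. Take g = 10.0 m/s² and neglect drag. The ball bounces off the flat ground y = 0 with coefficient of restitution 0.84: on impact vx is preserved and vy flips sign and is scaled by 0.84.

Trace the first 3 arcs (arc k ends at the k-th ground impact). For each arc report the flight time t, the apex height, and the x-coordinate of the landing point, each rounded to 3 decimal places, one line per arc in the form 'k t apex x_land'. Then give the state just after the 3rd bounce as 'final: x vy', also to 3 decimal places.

1 2.942 19.976 17.769
2 3.358 14.095 38.051
3 2.821 9.946 55.088
final: 55.088 11.847

Arc 1: start y=15.530, vy=9.430 → t=2.942, apex=19.976, x_land=17.769, impact vy=-19.988
  bounce: vy ← 0.84·19.988 = 16.790
Arc 2: start y=0.000, vy=16.790 → t=3.358, apex=14.095, x_land=38.051, impact vy=-16.790
  bounce: vy ← 0.84·16.790 = 14.104
Arc 3: start y=0.000, vy=14.104 → t=2.821, apex=9.946, x_land=55.088, impact vy=-14.104
  bounce: vy ← 0.84·14.104 = 11.847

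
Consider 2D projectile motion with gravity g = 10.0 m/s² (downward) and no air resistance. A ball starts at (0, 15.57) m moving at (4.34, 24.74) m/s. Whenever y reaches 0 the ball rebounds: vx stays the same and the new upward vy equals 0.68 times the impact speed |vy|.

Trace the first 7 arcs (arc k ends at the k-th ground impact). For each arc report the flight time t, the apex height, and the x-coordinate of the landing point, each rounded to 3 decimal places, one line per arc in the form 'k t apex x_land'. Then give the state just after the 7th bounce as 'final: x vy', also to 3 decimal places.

1 5.513 46.173 23.926
2 4.133 21.351 41.862
3 2.810 9.873 54.059
4 1.911 4.565 62.353
5 1.300 2.111 67.993
6 0.884 0.976 71.828
7 0.601 0.451 74.436
final: 74.436 2.043

Arc 1: start y=15.570, vy=24.740 → t=5.513, apex=46.173, x_land=23.926, impact vy=-30.389
  bounce: vy ← 0.68·30.389 = 20.664
Arc 2: start y=0.000, vy=20.664 → t=4.133, apex=21.351, x_land=41.862, impact vy=-20.664
  bounce: vy ← 0.68·20.664 = 14.052
Arc 3: start y=0.000, vy=14.052 → t=2.810, apex=9.873, x_land=54.059, impact vy=-14.052
  bounce: vy ← 0.68·14.052 = 9.555
Arc 4: start y=0.000, vy=9.555 → t=1.911, apex=4.565, x_land=62.353, impact vy=-9.555
  bounce: vy ← 0.68·9.555 = 6.498
Arc 5: start y=0.000, vy=6.498 → t=1.300, apex=2.111, x_land=67.993, impact vy=-6.498
  bounce: vy ← 0.68·6.498 = 4.418
Arc 6: start y=0.000, vy=4.418 → t=0.884, apex=0.976, x_land=71.828, impact vy=-4.418
  bounce: vy ← 0.68·4.418 = 3.004
Arc 7: start y=0.000, vy=3.004 → t=0.601, apex=0.451, x_land=74.436, impact vy=-3.004
  bounce: vy ← 0.68·3.004 = 2.043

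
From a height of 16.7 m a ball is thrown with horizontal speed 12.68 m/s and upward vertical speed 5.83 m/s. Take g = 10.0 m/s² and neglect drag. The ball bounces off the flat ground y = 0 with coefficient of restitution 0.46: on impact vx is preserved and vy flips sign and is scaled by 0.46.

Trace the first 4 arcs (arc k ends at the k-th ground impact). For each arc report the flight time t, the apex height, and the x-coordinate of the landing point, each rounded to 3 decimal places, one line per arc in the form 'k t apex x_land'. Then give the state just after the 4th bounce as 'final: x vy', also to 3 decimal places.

Arc 1: start y=16.700, vy=5.830 → t=2.501, apex=18.399, x_land=31.717, impact vy=-19.183
  bounce: vy ← 0.46·19.183 = 8.824
Arc 2: start y=0.000, vy=8.824 → t=1.765, apex=3.893, x_land=54.095, impact vy=-8.824
  bounce: vy ← 0.46·8.824 = 4.059
Arc 3: start y=0.000, vy=4.059 → t=0.812, apex=0.824, x_land=64.389, impact vy=-4.059
  bounce: vy ← 0.46·4.059 = 1.867
Arc 4: start y=0.000, vy=1.867 → t=0.373, apex=0.174, x_land=69.124, impact vy=-1.867
  bounce: vy ← 0.46·1.867 = 0.859

1 2.501 18.399 31.717
2 1.765 3.893 54.095
3 0.812 0.824 64.389
4 0.373 0.174 69.124
final: 69.124 0.859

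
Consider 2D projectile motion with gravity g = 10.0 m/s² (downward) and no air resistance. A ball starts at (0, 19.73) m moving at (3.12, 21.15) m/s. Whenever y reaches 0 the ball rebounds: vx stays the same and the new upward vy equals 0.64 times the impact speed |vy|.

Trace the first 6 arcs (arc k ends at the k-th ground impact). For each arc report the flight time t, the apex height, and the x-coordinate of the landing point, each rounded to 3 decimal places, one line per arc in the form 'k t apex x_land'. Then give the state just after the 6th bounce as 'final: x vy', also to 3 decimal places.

1 5.017 42.096 15.652
2 3.714 17.243 27.240
3 2.377 7.063 34.656
4 1.521 2.893 39.402
5 0.974 1.185 42.440
6 0.623 0.485 44.384
final: 44.384 1.994

Arc 1: start y=19.730, vy=21.150 → t=5.017, apex=42.096, x_land=15.652, impact vy=-29.016
  bounce: vy ← 0.64·29.016 = 18.570
Arc 2: start y=0.000, vy=18.570 → t=3.714, apex=17.243, x_land=27.240, impact vy=-18.570
  bounce: vy ← 0.64·18.570 = 11.885
Arc 3: start y=0.000, vy=11.885 → t=2.377, apex=7.063, x_land=34.656, impact vy=-11.885
  bounce: vy ← 0.64·11.885 = 7.606
Arc 4: start y=0.000, vy=7.606 → t=1.521, apex=2.893, x_land=39.402, impact vy=-7.606
  bounce: vy ← 0.64·7.606 = 4.868
Arc 5: start y=0.000, vy=4.868 → t=0.974, apex=1.185, x_land=42.440, impact vy=-4.868
  bounce: vy ← 0.64·4.868 = 3.116
Arc 6: start y=0.000, vy=3.116 → t=0.623, apex=0.485, x_land=44.384, impact vy=-3.116
  bounce: vy ← 0.64·3.116 = 1.994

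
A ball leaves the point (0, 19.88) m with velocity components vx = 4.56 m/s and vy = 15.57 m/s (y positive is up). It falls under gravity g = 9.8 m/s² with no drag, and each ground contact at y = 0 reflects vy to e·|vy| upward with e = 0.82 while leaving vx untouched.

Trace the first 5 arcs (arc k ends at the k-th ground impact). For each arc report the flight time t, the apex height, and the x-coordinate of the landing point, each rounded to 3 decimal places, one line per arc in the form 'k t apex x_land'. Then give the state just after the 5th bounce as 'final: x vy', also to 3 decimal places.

Arc 1: start y=19.880, vy=15.570 → t=4.154, apex=32.249, x_land=18.943, impact vy=-25.141
  bounce: vy ← 0.82·25.141 = 20.616
Arc 2: start y=0.000, vy=20.616 → t=4.207, apex=21.684, x_land=38.128, impact vy=-20.616
  bounce: vy ← 0.82·20.616 = 16.905
Arc 3: start y=0.000, vy=16.905 → t=3.450, apex=14.580, x_land=53.860, impact vy=-16.905
  bounce: vy ← 0.82·16.905 = 13.862
Arc 4: start y=0.000, vy=13.862 → t=2.829, apex=9.804, x_land=66.760, impact vy=-13.862
  bounce: vy ← 0.82·13.862 = 11.367
Arc 5: start y=0.000, vy=11.367 → t=2.320, apex=6.592, x_land=77.338, impact vy=-11.367
  bounce: vy ← 0.82·11.367 = 9.321

1 4.154 32.249 18.943
2 4.207 21.684 38.128
3 3.450 14.580 53.860
4 2.829 9.804 66.760
5 2.320 6.592 77.338
final: 77.338 9.321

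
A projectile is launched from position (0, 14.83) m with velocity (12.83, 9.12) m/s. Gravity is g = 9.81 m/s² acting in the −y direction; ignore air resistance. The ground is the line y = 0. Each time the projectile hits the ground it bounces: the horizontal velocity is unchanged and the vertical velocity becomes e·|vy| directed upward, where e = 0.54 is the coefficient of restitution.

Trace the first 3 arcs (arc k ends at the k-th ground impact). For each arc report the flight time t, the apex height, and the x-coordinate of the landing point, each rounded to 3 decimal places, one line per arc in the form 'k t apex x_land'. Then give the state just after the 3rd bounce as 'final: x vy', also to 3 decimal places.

1 2.901 19.069 37.225
2 2.129 5.561 64.546
3 1.150 1.621 79.299
final: 79.299 3.046

Arc 1: start y=14.830, vy=9.120 → t=2.901, apex=19.069, x_land=37.225, impact vy=-19.343
  bounce: vy ← 0.54·19.343 = 10.445
Arc 2: start y=0.000, vy=10.445 → t=2.129, apex=5.561, x_land=64.546, impact vy=-10.445
  bounce: vy ← 0.54·10.445 = 5.640
Arc 3: start y=0.000, vy=5.640 → t=1.150, apex=1.621, x_land=79.299, impact vy=-5.640
  bounce: vy ← 0.54·5.640 = 3.046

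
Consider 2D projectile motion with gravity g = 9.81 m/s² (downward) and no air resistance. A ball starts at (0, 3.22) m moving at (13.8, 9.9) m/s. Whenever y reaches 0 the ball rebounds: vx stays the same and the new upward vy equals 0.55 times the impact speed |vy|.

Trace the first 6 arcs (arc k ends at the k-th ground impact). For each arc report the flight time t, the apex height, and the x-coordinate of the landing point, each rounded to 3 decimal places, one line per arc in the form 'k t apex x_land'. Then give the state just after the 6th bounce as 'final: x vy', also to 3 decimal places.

Arc 1: start y=3.220, vy=9.900 → t=2.303, apex=8.215, x_land=31.786, impact vy=-12.696
  bounce: vy ← 0.55·12.696 = 6.983
Arc 2: start y=0.000, vy=6.983 → t=1.424, apex=2.485, x_land=51.432, impact vy=-6.983
  bounce: vy ← 0.55·6.983 = 3.841
Arc 3: start y=0.000, vy=3.841 → t=0.783, apex=0.752, x_land=62.237, impact vy=-3.841
  bounce: vy ← 0.55·3.841 = 2.112
Arc 4: start y=0.000, vy=2.112 → t=0.431, apex=0.227, x_land=68.180, impact vy=-2.112
  bounce: vy ← 0.55·2.112 = 1.162
Arc 5: start y=0.000, vy=1.162 → t=0.237, apex=0.069, x_land=71.448, impact vy=-1.162
  bounce: vy ← 0.55·1.162 = 0.639
Arc 6: start y=0.000, vy=0.639 → t=0.130, apex=0.021, x_land=73.246, impact vy=-0.639
  bounce: vy ← 0.55·0.639 = 0.351

1 2.303 8.215 31.786
2 1.424 2.485 51.432
3 0.783 0.752 62.237
4 0.431 0.227 68.180
5 0.237 0.069 71.448
6 0.130 0.021 73.246
final: 73.246 0.351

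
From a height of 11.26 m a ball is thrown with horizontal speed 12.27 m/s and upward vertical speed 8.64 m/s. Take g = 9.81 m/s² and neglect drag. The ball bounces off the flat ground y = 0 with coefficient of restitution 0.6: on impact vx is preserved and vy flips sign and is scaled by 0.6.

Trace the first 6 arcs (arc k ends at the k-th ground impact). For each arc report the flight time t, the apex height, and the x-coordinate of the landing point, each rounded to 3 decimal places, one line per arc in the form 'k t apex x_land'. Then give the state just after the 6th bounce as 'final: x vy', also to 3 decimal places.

Arc 1: start y=11.260, vy=8.640 → t=2.633, apex=15.065, x_land=32.310, impact vy=-17.192
  bounce: vy ← 0.6·17.192 = 10.315
Arc 2: start y=0.000, vy=10.315 → t=2.103, apex=5.423, x_land=58.114, impact vy=-10.315
  bounce: vy ← 0.6·10.315 = 6.189
Arc 3: start y=0.000, vy=6.189 → t=1.262, apex=1.952, x_land=73.596, impact vy=-6.189
  bounce: vy ← 0.6·6.189 = 3.714
Arc 4: start y=0.000, vy=3.714 → t=0.757, apex=0.703, x_land=82.886, impact vy=-3.714
  bounce: vy ← 0.6·3.714 = 2.228
Arc 5: start y=0.000, vy=2.228 → t=0.454, apex=0.253, x_land=88.460, impact vy=-2.228
  bounce: vy ← 0.6·2.228 = 1.337
Arc 6: start y=0.000, vy=1.337 → t=0.273, apex=0.091, x_land=91.804, impact vy=-1.337
  bounce: vy ← 0.6·1.337 = 0.802

1 2.633 15.065 32.310
2 2.103 5.423 58.114
3 1.262 1.952 73.596
4 0.757 0.703 82.886
5 0.454 0.253 88.460
6 0.273 0.091 91.804
final: 91.804 0.802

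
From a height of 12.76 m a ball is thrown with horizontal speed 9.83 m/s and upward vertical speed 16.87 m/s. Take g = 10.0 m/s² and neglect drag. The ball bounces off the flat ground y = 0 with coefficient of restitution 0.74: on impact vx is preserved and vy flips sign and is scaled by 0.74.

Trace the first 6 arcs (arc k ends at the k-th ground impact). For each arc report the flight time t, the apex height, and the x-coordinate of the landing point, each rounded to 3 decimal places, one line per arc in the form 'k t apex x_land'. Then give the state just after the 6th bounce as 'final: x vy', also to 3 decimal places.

1 4.010 26.990 39.422
2 3.439 14.780 73.223
3 2.545 8.093 98.236
4 1.883 4.432 116.745
5 1.393 2.427 130.442
6 1.031 1.329 140.578
final: 140.578 3.815

Arc 1: start y=12.760, vy=16.870 → t=4.010, apex=26.990, x_land=39.422, impact vy=-23.234
  bounce: vy ← 0.74·23.234 = 17.193
Arc 2: start y=0.000, vy=17.193 → t=3.439, apex=14.780, x_land=73.223, impact vy=-17.193
  bounce: vy ← 0.74·17.193 = 12.723
Arc 3: start y=0.000, vy=12.723 → t=2.545, apex=8.093, x_land=98.236, impact vy=-12.723
  bounce: vy ← 0.74·12.723 = 9.415
Arc 4: start y=0.000, vy=9.415 → t=1.883, apex=4.432, x_land=116.745, impact vy=-9.415
  bounce: vy ← 0.74·9.415 = 6.967
Arc 5: start y=0.000, vy=6.967 → t=1.393, apex=2.427, x_land=130.442, impact vy=-6.967
  bounce: vy ← 0.74·6.967 = 5.156
Arc 6: start y=0.000, vy=5.156 → t=1.031, apex=1.329, x_land=140.578, impact vy=-5.156
  bounce: vy ← 0.74·5.156 = 3.815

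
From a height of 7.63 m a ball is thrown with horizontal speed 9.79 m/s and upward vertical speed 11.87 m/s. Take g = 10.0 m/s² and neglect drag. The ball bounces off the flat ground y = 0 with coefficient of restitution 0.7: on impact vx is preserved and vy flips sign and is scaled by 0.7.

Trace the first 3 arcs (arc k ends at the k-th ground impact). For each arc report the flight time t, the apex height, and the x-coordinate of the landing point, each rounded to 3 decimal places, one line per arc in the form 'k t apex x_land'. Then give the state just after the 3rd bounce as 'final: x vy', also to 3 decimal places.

1 2.900 14.675 28.393
2 2.398 7.191 51.873
3 1.679 3.523 68.310
final: 68.310 5.876

Arc 1: start y=7.630, vy=11.870 → t=2.900, apex=14.675, x_land=28.393, impact vy=-17.132
  bounce: vy ← 0.7·17.132 = 11.992
Arc 2: start y=0.000, vy=11.992 → t=2.398, apex=7.191, x_land=51.873, impact vy=-11.992
  bounce: vy ← 0.7·11.992 = 8.395
Arc 3: start y=0.000, vy=8.395 → t=1.679, apex=3.523, x_land=68.310, impact vy=-8.395
  bounce: vy ← 0.7·8.395 = 5.876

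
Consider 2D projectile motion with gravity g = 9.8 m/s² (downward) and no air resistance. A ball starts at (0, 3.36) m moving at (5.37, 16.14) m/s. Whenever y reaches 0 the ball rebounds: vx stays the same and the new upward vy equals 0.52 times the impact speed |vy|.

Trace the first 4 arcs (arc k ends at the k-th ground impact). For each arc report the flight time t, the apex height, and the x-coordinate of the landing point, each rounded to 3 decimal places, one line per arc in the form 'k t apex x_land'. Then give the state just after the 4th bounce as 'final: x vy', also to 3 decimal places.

Arc 1: start y=3.360, vy=16.140 → t=3.490, apex=16.651, x_land=18.743, impact vy=-18.065
  bounce: vy ← 0.52·18.065 = 9.394
Arc 2: start y=0.000, vy=9.394 → t=1.917, apex=4.502, x_land=29.038, impact vy=-9.394
  bounce: vy ← 0.52·9.394 = 4.885
Arc 3: start y=0.000, vy=4.885 → t=0.997, apex=1.217, x_land=34.392, impact vy=-4.885
  bounce: vy ← 0.52·4.885 = 2.540
Arc 4: start y=0.000, vy=2.540 → t=0.518, apex=0.329, x_land=37.175, impact vy=-2.540
  bounce: vy ← 0.52·2.540 = 1.321

1 3.490 16.651 18.743
2 1.917 4.502 29.038
3 0.997 1.217 34.392
4 0.518 0.329 37.175
final: 37.175 1.321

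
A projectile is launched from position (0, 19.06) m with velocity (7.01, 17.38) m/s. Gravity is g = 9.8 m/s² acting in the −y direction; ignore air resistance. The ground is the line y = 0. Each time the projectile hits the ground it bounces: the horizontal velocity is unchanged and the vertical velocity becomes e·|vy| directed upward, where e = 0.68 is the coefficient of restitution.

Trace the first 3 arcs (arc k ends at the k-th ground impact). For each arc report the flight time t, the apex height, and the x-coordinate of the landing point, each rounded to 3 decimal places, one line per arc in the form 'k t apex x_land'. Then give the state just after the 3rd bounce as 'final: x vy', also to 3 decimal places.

Arc 1: start y=19.060, vy=17.380 → t=4.426, apex=34.471, x_land=31.025, impact vy=-25.993
  bounce: vy ← 0.68·25.993 = 17.675
Arc 2: start y=0.000, vy=17.675 → t=3.607, apex=15.940, x_land=56.312, impact vy=-17.675
  bounce: vy ← 0.68·17.675 = 12.019
Arc 3: start y=0.000, vy=12.019 → t=2.453, apex=7.370, x_land=73.506, impact vy=-12.019
  bounce: vy ← 0.68·12.019 = 8.173

1 4.426 34.471 31.025
2 3.607 15.940 56.312
3 2.453 7.370 73.506
final: 73.506 8.173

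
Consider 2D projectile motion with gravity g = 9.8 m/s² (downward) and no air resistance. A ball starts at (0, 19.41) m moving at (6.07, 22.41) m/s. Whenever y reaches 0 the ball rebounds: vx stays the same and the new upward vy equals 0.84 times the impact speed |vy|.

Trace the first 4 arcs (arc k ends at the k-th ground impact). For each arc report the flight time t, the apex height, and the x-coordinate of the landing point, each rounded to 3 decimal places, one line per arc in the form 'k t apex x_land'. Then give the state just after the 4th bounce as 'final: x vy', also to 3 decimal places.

1 5.318 45.033 32.282
2 5.093 31.775 63.197
3 4.278 22.421 89.165
4 3.594 15.820 110.978
final: 110.978 14.791

Arc 1: start y=19.410, vy=22.410 → t=5.318, apex=45.033, x_land=32.282, impact vy=-29.709
  bounce: vy ← 0.84·29.709 = 24.956
Arc 2: start y=0.000, vy=24.956 → t=5.093, apex=31.775, x_land=63.197, impact vy=-24.956
  bounce: vy ← 0.84·24.956 = 20.963
Arc 3: start y=0.000, vy=20.963 → t=4.278, apex=22.421, x_land=89.165, impact vy=-20.963
  bounce: vy ← 0.84·20.963 = 17.609
Arc 4: start y=0.000, vy=17.609 → t=3.594, apex=15.820, x_land=110.978, impact vy=-17.609
  bounce: vy ← 0.84·17.609 = 14.791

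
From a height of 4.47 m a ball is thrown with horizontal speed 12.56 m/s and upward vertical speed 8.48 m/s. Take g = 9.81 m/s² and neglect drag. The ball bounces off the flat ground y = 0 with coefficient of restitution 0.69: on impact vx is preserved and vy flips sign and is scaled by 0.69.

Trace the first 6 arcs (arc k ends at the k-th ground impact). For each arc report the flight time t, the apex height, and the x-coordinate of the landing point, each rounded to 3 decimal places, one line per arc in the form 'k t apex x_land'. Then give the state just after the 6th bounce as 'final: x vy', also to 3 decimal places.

Arc 1: start y=4.470, vy=8.480 → t=2.152, apex=8.135, x_land=27.032, impact vy=-12.634
  bounce: vy ← 0.69·12.634 = 8.717
Arc 2: start y=0.000, vy=8.717 → t=1.777, apex=3.873, x_land=49.354, impact vy=-8.717
  bounce: vy ← 0.69·8.717 = 6.015
Arc 3: start y=0.000, vy=6.015 → t=1.226, apex=1.844, x_land=64.757, impact vy=-6.015
  bounce: vy ← 0.69·6.015 = 4.150
Arc 4: start y=0.000, vy=4.150 → t=0.846, apex=0.878, x_land=75.384, impact vy=-4.150
  bounce: vy ← 0.69·4.150 = 2.864
Arc 5: start y=0.000, vy=2.864 → t=0.584, apex=0.418, x_land=82.717, impact vy=-2.864
  bounce: vy ← 0.69·2.864 = 1.976
Arc 6: start y=0.000, vy=1.976 → t=0.403, apex=0.199, x_land=87.777, impact vy=-1.976
  bounce: vy ← 0.69·1.976 = 1.363

1 2.152 8.135 27.032
2 1.777 3.873 49.354
3 1.226 1.844 64.757
4 0.846 0.878 75.384
5 0.584 0.418 82.717
6 0.403 0.199 87.777
final: 87.777 1.363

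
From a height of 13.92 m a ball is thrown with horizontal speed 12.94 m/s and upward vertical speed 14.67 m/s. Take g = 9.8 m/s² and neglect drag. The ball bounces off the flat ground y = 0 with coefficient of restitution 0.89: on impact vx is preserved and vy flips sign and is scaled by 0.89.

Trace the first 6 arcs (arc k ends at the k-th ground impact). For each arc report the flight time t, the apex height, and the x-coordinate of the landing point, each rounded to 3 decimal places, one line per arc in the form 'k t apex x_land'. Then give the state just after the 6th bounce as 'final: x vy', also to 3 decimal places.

Arc 1: start y=13.920, vy=14.670 → t=3.751, apex=24.900, x_land=48.540, impact vy=-22.092
  bounce: vy ← 0.89·22.092 = 19.662
Arc 2: start y=0.000, vy=19.662 → t=4.013, apex=19.723, x_land=100.463, impact vy=-19.662
  bounce: vy ← 0.89·19.662 = 17.499
Arc 3: start y=0.000, vy=17.499 → t=3.571, apex=15.623, x_land=146.674, impact vy=-17.499
  bounce: vy ← 0.89·17.499 = 15.574
Arc 4: start y=0.000, vy=15.574 → t=3.178, apex=12.375, x_land=187.802, impact vy=-15.574
  bounce: vy ← 0.89·15.574 = 13.861
Arc 5: start y=0.000, vy=13.861 → t=2.829, apex=9.802, x_land=224.406, impact vy=-13.861
  bounce: vy ← 0.89·13.861 = 12.336
Arc 6: start y=0.000, vy=12.336 → t=2.518, apex=7.764, x_land=256.983, impact vy=-12.336
  bounce: vy ← 0.89·12.336 = 10.979

1 3.751 24.900 48.540
2 4.013 19.723 100.463
3 3.571 15.623 146.674
4 3.178 12.375 187.802
5 2.829 9.802 224.406
6 2.518 7.764 256.983
final: 256.983 10.979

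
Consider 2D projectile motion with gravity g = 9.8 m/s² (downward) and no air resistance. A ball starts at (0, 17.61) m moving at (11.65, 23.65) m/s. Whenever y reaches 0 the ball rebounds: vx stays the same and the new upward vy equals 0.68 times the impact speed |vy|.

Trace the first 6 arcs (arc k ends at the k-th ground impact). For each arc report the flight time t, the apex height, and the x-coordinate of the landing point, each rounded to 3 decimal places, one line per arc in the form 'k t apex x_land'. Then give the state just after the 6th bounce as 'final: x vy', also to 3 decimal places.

Arc 1: start y=17.610, vy=23.650 → t=5.482, apex=46.147, x_land=63.866, impact vy=-30.075
  bounce: vy ← 0.68·30.075 = 20.451
Arc 2: start y=0.000, vy=20.451 → t=4.174, apex=21.338, x_land=112.489, impact vy=-20.451
  bounce: vy ← 0.68·20.451 = 13.906
Arc 3: start y=0.000, vy=13.906 → t=2.838, apex=9.867, x_land=145.552, impact vy=-13.906
  bounce: vy ← 0.68·13.906 = 9.456
Arc 4: start y=0.000, vy=9.456 → t=1.930, apex=4.562, x_land=168.035, impact vy=-9.456
  bounce: vy ← 0.68·9.456 = 6.430
Arc 5: start y=0.000, vy=6.430 → t=1.312, apex=2.110, x_land=183.324, impact vy=-6.430
  bounce: vy ← 0.68·6.430 = 4.373
Arc 6: start y=0.000, vy=4.373 → t=0.892, apex=0.976, x_land=193.720, impact vy=-4.373
  bounce: vy ← 0.68·4.373 = 2.973

1 5.482 46.147 63.866
2 4.174 21.338 112.489
3 2.838 9.867 145.552
4 1.930 4.562 168.035
5 1.312 2.110 183.324
6 0.892 0.976 193.720
final: 193.720 2.973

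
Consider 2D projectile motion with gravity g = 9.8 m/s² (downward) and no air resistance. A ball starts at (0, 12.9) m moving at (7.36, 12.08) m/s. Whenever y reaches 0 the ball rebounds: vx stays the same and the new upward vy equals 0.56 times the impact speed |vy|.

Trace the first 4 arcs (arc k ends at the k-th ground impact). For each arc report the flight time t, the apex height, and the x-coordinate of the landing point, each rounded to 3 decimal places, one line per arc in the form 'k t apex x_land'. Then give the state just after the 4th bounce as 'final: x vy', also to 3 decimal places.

1 3.270 20.345 24.070
2 2.282 6.380 40.866
3 1.278 2.001 50.273
4 0.716 0.627 55.540
final: 55.540 1.964

Arc 1: start y=12.900, vy=12.080 → t=3.270, apex=20.345, x_land=24.070, impact vy=-19.969
  bounce: vy ← 0.56·19.969 = 11.183
Arc 2: start y=0.000, vy=11.183 → t=2.282, apex=6.380, x_land=40.866, impact vy=-11.183
  bounce: vy ← 0.56·11.183 = 6.262
Arc 3: start y=0.000, vy=6.262 → t=1.278, apex=2.001, x_land=50.273, impact vy=-6.262
  bounce: vy ← 0.56·6.262 = 3.507
Arc 4: start y=0.000, vy=3.507 → t=0.716, apex=0.627, x_land=55.540, impact vy=-3.507
  bounce: vy ← 0.56·3.507 = 1.964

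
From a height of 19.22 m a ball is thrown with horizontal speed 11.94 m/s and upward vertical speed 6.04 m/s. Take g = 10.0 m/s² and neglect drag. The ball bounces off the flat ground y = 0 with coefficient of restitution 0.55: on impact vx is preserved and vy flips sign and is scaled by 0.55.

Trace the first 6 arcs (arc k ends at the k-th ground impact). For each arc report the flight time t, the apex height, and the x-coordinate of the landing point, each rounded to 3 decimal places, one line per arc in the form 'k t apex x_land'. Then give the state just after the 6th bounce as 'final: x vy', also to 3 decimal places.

1 2.656 21.044 31.707
2 2.257 6.366 58.652
3 1.241 1.926 73.472
4 0.683 0.583 81.623
5 0.375 0.176 86.106
6 0.207 0.053 88.571
final: 88.571 0.568

Arc 1: start y=19.220, vy=6.040 → t=2.656, apex=21.044, x_land=31.707, impact vy=-20.515
  bounce: vy ← 0.55·20.515 = 11.283
Arc 2: start y=0.000, vy=11.283 → t=2.257, apex=6.366, x_land=58.652, impact vy=-11.283
  bounce: vy ← 0.55·11.283 = 6.206
Arc 3: start y=0.000, vy=6.206 → t=1.241, apex=1.926, x_land=73.472, impact vy=-6.206
  bounce: vy ← 0.55·6.206 = 3.413
Arc 4: start y=0.000, vy=3.413 → t=0.683, apex=0.583, x_land=81.623, impact vy=-3.413
  bounce: vy ← 0.55·3.413 = 1.877
Arc 5: start y=0.000, vy=1.877 → t=0.375, apex=0.176, x_land=86.106, impact vy=-1.877
  bounce: vy ← 0.55·1.877 = 1.033
Arc 6: start y=0.000, vy=1.033 → t=0.207, apex=0.053, x_land=88.571, impact vy=-1.033
  bounce: vy ← 0.55·1.033 = 0.568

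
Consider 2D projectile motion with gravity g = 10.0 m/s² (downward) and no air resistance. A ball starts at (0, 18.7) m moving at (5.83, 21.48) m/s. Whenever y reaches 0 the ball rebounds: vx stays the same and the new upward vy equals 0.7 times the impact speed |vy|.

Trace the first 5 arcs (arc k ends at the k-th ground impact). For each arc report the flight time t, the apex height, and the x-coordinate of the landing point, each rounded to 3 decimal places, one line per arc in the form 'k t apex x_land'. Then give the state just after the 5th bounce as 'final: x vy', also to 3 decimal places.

Arc 1: start y=18.700, vy=21.480 → t=5.038, apex=41.770, x_land=29.373, impact vy=-28.903
  bounce: vy ← 0.7·28.903 = 20.232
Arc 2: start y=0.000, vy=20.232 → t=4.046, apex=20.467, x_land=52.964, impact vy=-20.232
  bounce: vy ← 0.7·20.232 = 14.163
Arc 3: start y=0.000, vy=14.163 → t=2.833, apex=10.029, x_land=69.478, impact vy=-14.163
  bounce: vy ← 0.7·14.163 = 9.914
Arc 4: start y=0.000, vy=9.914 → t=1.983, apex=4.914, x_land=81.037, impact vy=-9.914
  bounce: vy ← 0.7·9.914 = 6.940
Arc 5: start y=0.000, vy=6.940 → t=1.388, apex=2.408, x_land=89.129, impact vy=-6.940
  bounce: vy ← 0.7·6.940 = 4.858

1 5.038 41.770 29.373
2 4.046 20.467 52.964
3 2.833 10.029 69.478
4 1.983 4.914 81.037
5 1.388 2.408 89.129
final: 89.129 4.858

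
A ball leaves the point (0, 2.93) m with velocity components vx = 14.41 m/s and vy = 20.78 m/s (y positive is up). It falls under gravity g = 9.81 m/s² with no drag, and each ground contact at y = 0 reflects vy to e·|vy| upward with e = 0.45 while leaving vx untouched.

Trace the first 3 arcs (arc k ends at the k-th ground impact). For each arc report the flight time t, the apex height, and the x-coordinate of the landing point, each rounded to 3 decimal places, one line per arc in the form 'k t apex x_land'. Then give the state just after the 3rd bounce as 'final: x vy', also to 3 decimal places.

1 4.373 24.939 63.016
2 2.029 5.050 92.259
3 0.913 1.023 105.419
final: 105.419 2.016

Arc 1: start y=2.930, vy=20.780 → t=4.373, apex=24.939, x_land=63.016, impact vy=-22.120
  bounce: vy ← 0.45·22.120 = 9.954
Arc 2: start y=0.000, vy=9.954 → t=2.029, apex=5.050, x_land=92.259, impact vy=-9.954
  bounce: vy ← 0.45·9.954 = 4.479
Arc 3: start y=0.000, vy=4.479 → t=0.913, apex=1.023, x_land=105.419, impact vy=-4.479
  bounce: vy ← 0.45·4.479 = 2.016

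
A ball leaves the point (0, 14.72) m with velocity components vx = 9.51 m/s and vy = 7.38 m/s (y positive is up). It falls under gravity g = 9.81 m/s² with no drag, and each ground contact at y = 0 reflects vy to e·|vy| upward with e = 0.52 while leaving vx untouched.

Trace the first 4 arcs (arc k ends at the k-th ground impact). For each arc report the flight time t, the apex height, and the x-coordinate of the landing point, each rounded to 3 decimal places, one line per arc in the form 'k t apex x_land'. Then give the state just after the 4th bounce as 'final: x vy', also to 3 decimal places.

1 2.641 17.496 25.115
2 1.964 4.731 43.795
3 1.021 1.279 53.508
4 0.531 0.346 58.559
final: 58.559 1.355

Arc 1: start y=14.720, vy=7.380 → t=2.641, apex=17.496, x_land=25.115, impact vy=-18.528
  bounce: vy ← 0.52·18.528 = 9.634
Arc 2: start y=0.000, vy=9.634 → t=1.964, apex=4.731, x_land=43.795, impact vy=-9.634
  bounce: vy ← 0.52·9.634 = 5.010
Arc 3: start y=0.000, vy=5.010 → t=1.021, apex=1.279, x_land=53.508, impact vy=-5.010
  bounce: vy ← 0.52·5.010 = 2.605
Arc 4: start y=0.000, vy=2.605 → t=0.531, apex=0.346, x_land=58.559, impact vy=-2.605
  bounce: vy ← 0.52·2.605 = 1.355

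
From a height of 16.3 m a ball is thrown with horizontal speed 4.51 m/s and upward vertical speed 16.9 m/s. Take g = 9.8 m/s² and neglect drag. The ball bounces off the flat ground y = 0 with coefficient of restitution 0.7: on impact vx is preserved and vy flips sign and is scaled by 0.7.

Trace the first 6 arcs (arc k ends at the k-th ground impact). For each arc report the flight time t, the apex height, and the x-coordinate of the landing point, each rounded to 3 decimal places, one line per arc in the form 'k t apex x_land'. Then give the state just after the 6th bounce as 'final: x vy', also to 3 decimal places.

1 4.235 30.872 19.098
2 3.514 15.127 34.946
3 2.460 7.412 46.040
4 1.722 3.632 53.806
5 1.205 1.780 59.242
6 0.844 0.872 63.047
final: 63.047 2.894

Arc 1: start y=16.300, vy=16.900 → t=4.235, apex=30.872, x_land=19.098, impact vy=-24.599
  bounce: vy ← 0.7·24.599 = 17.219
Arc 2: start y=0.000, vy=17.219 → t=3.514, apex=15.127, x_land=34.946, impact vy=-17.219
  bounce: vy ← 0.7·17.219 = 12.053
Arc 3: start y=0.000, vy=12.053 → t=2.460, apex=7.412, x_land=46.040, impact vy=-12.053
  bounce: vy ← 0.7·12.053 = 8.437
Arc 4: start y=0.000, vy=8.437 → t=1.722, apex=3.632, x_land=53.806, impact vy=-8.437
  bounce: vy ← 0.7·8.437 = 5.906
Arc 5: start y=0.000, vy=5.906 → t=1.205, apex=1.780, x_land=59.242, impact vy=-5.906
  bounce: vy ← 0.7·5.906 = 4.134
Arc 6: start y=0.000, vy=4.134 → t=0.844, apex=0.872, x_land=63.047, impact vy=-4.134
  bounce: vy ← 0.7·4.134 = 2.894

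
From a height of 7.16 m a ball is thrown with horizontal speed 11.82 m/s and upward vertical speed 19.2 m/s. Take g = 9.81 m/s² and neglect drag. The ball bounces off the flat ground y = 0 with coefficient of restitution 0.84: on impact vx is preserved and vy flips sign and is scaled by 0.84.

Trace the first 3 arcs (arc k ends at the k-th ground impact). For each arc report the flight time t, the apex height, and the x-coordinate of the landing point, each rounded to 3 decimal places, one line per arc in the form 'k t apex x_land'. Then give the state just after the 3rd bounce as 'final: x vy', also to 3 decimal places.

Arc 1: start y=7.160, vy=19.200 → t=4.257, apex=25.949, x_land=50.321, impact vy=-22.564
  bounce: vy ← 0.84·22.564 = 18.953
Arc 2: start y=0.000, vy=18.953 → t=3.864, apex=18.310, x_land=95.995, impact vy=-18.953
  bounce: vy ← 0.84·18.953 = 15.921
Arc 3: start y=0.000, vy=15.921 → t=3.246, apex=12.919, x_land=134.361, impact vy=-15.921
  bounce: vy ← 0.84·15.921 = 13.374

1 4.257 25.949 50.321
2 3.864 18.310 95.995
3 3.246 12.919 134.361
final: 134.361 13.374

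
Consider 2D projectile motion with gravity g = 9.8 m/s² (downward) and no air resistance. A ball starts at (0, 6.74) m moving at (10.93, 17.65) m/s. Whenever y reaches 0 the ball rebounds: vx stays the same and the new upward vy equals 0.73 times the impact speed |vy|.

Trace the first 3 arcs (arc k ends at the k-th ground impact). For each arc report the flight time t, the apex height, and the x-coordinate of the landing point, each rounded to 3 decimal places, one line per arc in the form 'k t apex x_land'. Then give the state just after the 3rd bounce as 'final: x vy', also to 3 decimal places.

Arc 1: start y=6.740, vy=17.650 → t=3.950, apex=22.634, x_land=43.176, impact vy=-21.062
  bounce: vy ← 0.73·21.062 = 15.376
Arc 2: start y=0.000, vy=15.376 → t=3.138, apex=12.062, x_land=77.473, impact vy=-15.376
  bounce: vy ← 0.73·15.376 = 11.224
Arc 3: start y=0.000, vy=11.224 → t=2.291, apex=6.428, x_land=102.510, impact vy=-11.224
  bounce: vy ← 0.73·11.224 = 8.194

1 3.950 22.634 43.176
2 3.138 12.062 77.473
3 2.291 6.428 102.510
final: 102.510 8.194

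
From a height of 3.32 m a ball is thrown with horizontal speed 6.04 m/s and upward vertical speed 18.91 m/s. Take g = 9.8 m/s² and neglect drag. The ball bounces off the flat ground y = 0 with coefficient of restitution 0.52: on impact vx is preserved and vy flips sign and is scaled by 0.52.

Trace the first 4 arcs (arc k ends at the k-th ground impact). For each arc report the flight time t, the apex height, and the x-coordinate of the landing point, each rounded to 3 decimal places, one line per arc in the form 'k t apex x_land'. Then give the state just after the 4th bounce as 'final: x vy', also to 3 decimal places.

1 4.027 21.564 24.326
2 2.182 5.831 37.503
3 1.135 1.577 44.356
4 0.590 0.426 47.919
final: 47.919 1.503

Arc 1: start y=3.320, vy=18.910 → t=4.027, apex=21.564, x_land=24.326, impact vy=-20.559
  bounce: vy ← 0.52·20.559 = 10.691
Arc 2: start y=0.000, vy=10.691 → t=2.182, apex=5.831, x_land=37.503, impact vy=-10.691
  bounce: vy ← 0.52·10.691 = 5.559
Arc 3: start y=0.000, vy=5.559 → t=1.135, apex=1.577, x_land=44.356, impact vy=-5.559
  bounce: vy ← 0.52·5.559 = 2.891
Arc 4: start y=0.000, vy=2.891 → t=0.590, apex=0.426, x_land=47.919, impact vy=-2.891
  bounce: vy ← 0.52·2.891 = 1.503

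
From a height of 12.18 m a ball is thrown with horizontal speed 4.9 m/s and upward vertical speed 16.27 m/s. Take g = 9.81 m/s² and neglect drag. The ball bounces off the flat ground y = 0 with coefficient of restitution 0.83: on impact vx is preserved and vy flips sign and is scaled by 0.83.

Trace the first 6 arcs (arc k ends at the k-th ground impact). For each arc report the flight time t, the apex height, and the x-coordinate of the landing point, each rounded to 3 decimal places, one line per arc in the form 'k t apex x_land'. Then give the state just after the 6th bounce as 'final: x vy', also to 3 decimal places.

Arc 1: start y=12.180, vy=16.270 → t=3.946, apex=25.672, x_land=19.337, impact vy=-22.443
  bounce: vy ← 0.83·22.443 = 18.628
Arc 2: start y=0.000, vy=18.628 → t=3.798, apex=17.685, x_land=37.945, impact vy=-18.628
  bounce: vy ← 0.83·18.628 = 15.461
Arc 3: start y=0.000, vy=15.461 → t=3.152, apex=12.183, x_land=53.391, impact vy=-15.461
  bounce: vy ← 0.83·15.461 = 12.833
Arc 4: start y=0.000, vy=12.833 → t=2.616, apex=8.393, x_land=66.210, impact vy=-12.833
  bounce: vy ← 0.83·12.833 = 10.651
Arc 5: start y=0.000, vy=10.651 → t=2.171, apex=5.782, x_land=76.850, impact vy=-10.651
  bounce: vy ← 0.83·10.651 = 8.840
Arc 6: start y=0.000, vy=8.840 → t=1.802, apex=3.983, x_land=85.682, impact vy=-8.840
  bounce: vy ← 0.83·8.840 = 7.337

1 3.946 25.672 19.337
2 3.798 17.685 37.945
3 3.152 12.183 53.391
4 2.616 8.393 66.210
5 2.171 5.782 76.850
6 1.802 3.983 85.682
final: 85.682 7.337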